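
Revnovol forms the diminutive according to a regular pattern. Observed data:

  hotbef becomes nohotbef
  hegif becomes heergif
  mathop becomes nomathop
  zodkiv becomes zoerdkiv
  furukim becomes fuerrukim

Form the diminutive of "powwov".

hegif and hotbef both end in -f yet inflect differently (heergif, nohotbef), so the final letter is not what conditions the rule; the last vowel is.
"powwov" has last vowel 'o'. The one such stem in the data (mathop → nomathop) adds the prefix no-, so the same rule applies.
So powwov → nopowwov.

nopowwov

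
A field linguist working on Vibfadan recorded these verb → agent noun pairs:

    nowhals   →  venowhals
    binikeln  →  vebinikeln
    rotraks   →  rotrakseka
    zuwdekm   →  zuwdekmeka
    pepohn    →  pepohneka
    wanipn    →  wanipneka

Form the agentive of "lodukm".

lodukmeka

"lodukm" has second-to-last letter 'k'. The stems whose second-to-last letter is 'k' (rotraks → rotrakseka, zuwdekm → zuwdekmeka) add -eka.
The other pattern: stems whose second-to-last letter is 'l' add the prefix ve-.
So lodukm → lodukmeka.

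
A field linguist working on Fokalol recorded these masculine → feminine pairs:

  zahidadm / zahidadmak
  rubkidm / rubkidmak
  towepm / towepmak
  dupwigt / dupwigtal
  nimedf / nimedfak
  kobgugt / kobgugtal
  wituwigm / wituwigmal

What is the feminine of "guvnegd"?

"guvnegd" has second-to-last letter 'g'. The stems whose second-to-last letter is 'g' (kobgugt → kobgugtal, dupwigt → dupwigtal, wituwigm → wituwigmal) add -al.
So guvnegd → guvnegdal.

guvnegdal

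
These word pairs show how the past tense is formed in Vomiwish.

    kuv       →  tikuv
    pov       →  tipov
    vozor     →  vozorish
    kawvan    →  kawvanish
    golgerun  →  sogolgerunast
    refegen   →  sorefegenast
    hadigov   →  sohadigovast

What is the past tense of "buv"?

tibuv

kawvan and golgerun both end in -n yet inflect differently (kawvanish, sogolgerunast), so the final letter is not what conditions the rule; the number of vowels is.
"buv" has 1 vowel. The stems with 1 vowel (kuv → tikuv, pov → tipov) add the prefix ti-.
So buv → tibuv.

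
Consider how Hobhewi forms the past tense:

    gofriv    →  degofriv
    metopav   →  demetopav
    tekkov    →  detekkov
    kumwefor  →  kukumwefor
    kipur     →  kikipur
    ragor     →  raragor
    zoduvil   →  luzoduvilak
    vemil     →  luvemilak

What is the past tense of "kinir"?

"kinir" ends in -r. The stems ending in -r (kumwefor → kukumwefor, kipur → kikipur, ragor → raragor) repeat the first consonant+vowel as a prefix.
So kinir → kikinir.

kikinir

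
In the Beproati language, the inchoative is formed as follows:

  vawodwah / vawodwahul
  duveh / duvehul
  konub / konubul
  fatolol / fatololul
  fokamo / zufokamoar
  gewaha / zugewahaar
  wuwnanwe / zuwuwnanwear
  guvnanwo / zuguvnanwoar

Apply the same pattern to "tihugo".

fatolol and fokamo both have last vowel 'o' yet inflect differently (fatololul, zufokamoar), so the last vowel is not what conditions the rule; whether the stem ends in a vowel or a consonant is.
"tihugo" ends in a vowel. The stems ending in a vowel (fokamo → zufokamoar, gewaha → zugewahaar, wuwnanwe → zuwuwnanwear) add zu- … -ar around the stem.
So tihugo → zutihugoar.

zutihugoar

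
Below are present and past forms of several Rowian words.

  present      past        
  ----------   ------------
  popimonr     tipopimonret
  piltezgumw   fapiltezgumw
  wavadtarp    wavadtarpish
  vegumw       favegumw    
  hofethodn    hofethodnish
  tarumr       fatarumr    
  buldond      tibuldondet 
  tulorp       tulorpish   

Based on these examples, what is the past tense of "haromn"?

"haromn" has second-to-last letter 'm'. The stems whose second-to-last letter is 'm' (vegumw → favegumw, piltezgumw → fapiltezgumw, tarumr → fatarumr) add the prefix fa-.
The other patterns: stems whose second-to-last letter is 'n' add ti- … -et around the stem; stems whose second-to-last letter is 'd' or 'r' add -ish.
So haromn → faharomn.

faharomn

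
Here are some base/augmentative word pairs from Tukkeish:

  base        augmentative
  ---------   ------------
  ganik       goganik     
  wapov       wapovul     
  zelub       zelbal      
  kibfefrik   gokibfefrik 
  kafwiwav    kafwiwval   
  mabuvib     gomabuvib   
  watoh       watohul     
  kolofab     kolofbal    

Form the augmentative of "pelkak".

pelkkal

mabuvib and zelub both end in -b yet inflect differently (gomabuvib, zelbal), so the final letter is not what conditions the rule; the last vowel is.
"pelkak" has last vowel 'a'. The stems whose last vowel is 'a' (kolofab → kolofbal, kafwiwav → kafwiwval) delete the last vowel and add -al.
So pelkak → pelkkal.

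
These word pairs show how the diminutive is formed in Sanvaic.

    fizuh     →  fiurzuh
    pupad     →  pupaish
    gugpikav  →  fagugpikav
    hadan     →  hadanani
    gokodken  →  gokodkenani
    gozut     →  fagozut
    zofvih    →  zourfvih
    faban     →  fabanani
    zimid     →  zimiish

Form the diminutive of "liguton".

ligutonani

pupad and faban both have last vowel 'a' yet inflect differently (pupaish, fabanani), so the last vowel is not what conditions the rule; the final letter is.
"liguton" ends in -n. The stems ending in -n (faban → fabanani, gokodken → gokodkenani, hadan → hadanani) add -ani.
The other patterns: stems ending in -d drop the final letter and add -ish; stems ending in -h insert -ur- after the first vowel; stems ending in -t or -v add the prefix fa-.
So liguton → ligutonani.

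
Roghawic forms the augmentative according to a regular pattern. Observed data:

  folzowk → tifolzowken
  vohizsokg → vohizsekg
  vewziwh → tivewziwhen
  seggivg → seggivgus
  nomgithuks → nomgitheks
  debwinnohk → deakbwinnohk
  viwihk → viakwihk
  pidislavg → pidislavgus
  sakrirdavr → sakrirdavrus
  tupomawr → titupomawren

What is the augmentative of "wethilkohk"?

weakthilkohk

folzowk and viwihk both end in -k yet inflect differently (tifolzowken, viakwihk), so the final letter is not what conditions the rule; the second-to-last letter is.
"wethilkohk" has second-to-last letter 'h'. The stems whose second-to-last letter is 'h' (viwihk → viakwihk, debwinnohk → deakbwinnohk) insert -ak- after the first vowel.
So wethilkohk → weakthilkohk.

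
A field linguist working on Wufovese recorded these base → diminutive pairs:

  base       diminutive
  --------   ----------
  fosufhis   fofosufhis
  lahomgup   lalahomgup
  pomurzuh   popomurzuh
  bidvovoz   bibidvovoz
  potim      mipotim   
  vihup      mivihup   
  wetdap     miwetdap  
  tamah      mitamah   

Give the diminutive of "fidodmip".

lahomgup and vihup both end in -p yet inflect differently (lalahomgup, mivihup), so the final letter is not what conditions the rule; the number of vowels is.
"fidodmip" has 3 vowels. The stems with 3 vowels (fosufhis → fofosufhis, lahomgup → lalahomgup, pomurzuh → popomurzuh) repeat the first consonant+vowel as a prefix.
So fidodmip → fifidodmip.

fifidodmip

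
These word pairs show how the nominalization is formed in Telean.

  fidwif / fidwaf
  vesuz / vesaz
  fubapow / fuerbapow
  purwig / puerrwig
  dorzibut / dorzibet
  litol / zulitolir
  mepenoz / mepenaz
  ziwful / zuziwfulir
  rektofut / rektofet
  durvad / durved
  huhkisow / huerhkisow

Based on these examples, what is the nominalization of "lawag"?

laerwag

"lawag" ends in -g. The one such stem in the data (purwig → puerrwig) inserts -er- after the first vowel (as do fubapow, huhkisow), so the same rule applies.
The other patterns: stems ending in -d or -t change the last vowel to 'e'; stems ending in -l add zu- … -ir around the stem; stems ending in -f or -z change the last vowel to 'a'.
So lawag → laerwag.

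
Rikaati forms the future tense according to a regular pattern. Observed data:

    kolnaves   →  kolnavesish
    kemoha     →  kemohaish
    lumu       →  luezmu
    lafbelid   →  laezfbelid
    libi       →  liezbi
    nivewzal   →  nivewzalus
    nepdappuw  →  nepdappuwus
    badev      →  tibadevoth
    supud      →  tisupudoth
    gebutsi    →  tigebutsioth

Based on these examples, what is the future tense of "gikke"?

tigikkeoth

"gikke" begins with g-. The one such stem in the data (gebutsi → tigebutsioth) adds ti- … -oth around the stem, so the same rule applies.
The other patterns: stems beginning with k- add -ish; stems beginning with l- insert -ez- after the first vowel; stems beginning with n- add -us.
So gikke → tigikkeoth.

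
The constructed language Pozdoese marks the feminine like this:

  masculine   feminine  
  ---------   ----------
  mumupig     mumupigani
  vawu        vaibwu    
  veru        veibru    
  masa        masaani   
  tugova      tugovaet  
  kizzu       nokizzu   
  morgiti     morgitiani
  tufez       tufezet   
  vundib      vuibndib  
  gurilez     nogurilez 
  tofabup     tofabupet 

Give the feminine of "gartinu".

nogartinu

tugova and masa both end in -a yet inflect differently (tugovaet, masaani), so the final letter is not what conditions the rule; the first letter is.
"gartinu" begins with g-. The one such stem in the data (gurilez → nogurilez) adds the prefix no-, so the same rule applies.
So gartinu → nogartinu.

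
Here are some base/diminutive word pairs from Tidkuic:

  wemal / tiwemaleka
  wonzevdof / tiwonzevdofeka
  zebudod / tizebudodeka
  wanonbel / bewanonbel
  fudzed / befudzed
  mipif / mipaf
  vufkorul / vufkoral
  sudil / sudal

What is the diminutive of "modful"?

modfal

wemal and wanonbel both end in -l yet inflect differently (tiwemaleka, bewanonbel), so the final letter is not what conditions the rule; the last vowel is.
"modful" has last vowel 'u'. The one such stem in the data (vufkorul → vufkoral) changes the last vowel to 'a' (as do mipif, sudil), so the same rule applies.
The other patterns: stems whose last vowel is 'a' or 'o' add ti- … -eka around the stem; stems whose last vowel is 'e' add the prefix be-.
So modful → modfal.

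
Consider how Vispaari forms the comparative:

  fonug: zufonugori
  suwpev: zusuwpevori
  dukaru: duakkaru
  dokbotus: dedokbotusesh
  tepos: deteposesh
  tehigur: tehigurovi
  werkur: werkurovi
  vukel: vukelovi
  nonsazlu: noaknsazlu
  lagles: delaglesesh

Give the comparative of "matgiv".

zumatgivori

"matgiv" ends in -v. The one such stem in the data (suwpev → zusuwpevori) adds zu- … -ori around the stem, so the same rule applies.
The other patterns: stems ending in -s add de- … -esh around the stem; stems ending in -u insert -ak- after the first vowel; stems ending in -l or -r add -ovi.
So matgiv → zumatgivori.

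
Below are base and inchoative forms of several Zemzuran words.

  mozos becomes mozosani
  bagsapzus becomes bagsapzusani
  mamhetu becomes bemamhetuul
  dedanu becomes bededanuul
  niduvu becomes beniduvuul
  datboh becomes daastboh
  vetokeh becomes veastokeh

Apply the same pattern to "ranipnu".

bagsapzus and mamhetu both have last vowel 'u' yet inflect differently (bagsapzusani, bemamhetuul), so the last vowel is not what conditions the rule; the final letter is.
"ranipnu" ends in -u. The stems ending in -u (mamhetu → bemamhetuul, dedanu → bededanuul, niduvu → beniduvuul) add be- … -ul around the stem.
So ranipnu → beranipnuul.

beranipnuul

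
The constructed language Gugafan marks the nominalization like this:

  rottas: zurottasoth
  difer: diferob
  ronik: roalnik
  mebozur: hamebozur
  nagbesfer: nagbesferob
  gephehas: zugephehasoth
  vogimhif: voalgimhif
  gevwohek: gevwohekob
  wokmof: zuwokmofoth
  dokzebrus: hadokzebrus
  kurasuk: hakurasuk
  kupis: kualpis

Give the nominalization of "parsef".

parsefob

ronik and kurasuk both end in -k yet inflect differently (roalnik, hakurasuk), so the final letter is not what conditions the rule; the last vowel is.
"parsef" has last vowel 'e'. The stems whose last vowel is 'e' (difer → diferob, gevwohek → gevwohekob, nagbesfer → nagbesferob) add -ob.
The other patterns: stems whose last vowel is 'i' insert -al- after the first vowel; stems whose last vowel is 'u' add the prefix ha-; stems whose last vowel is 'a' or 'o' add zu- … -oth around the stem.
So parsef → parsefob.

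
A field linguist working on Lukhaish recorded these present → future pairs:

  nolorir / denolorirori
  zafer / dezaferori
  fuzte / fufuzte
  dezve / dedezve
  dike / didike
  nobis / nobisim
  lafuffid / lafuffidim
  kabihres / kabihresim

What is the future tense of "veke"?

veveke

"veke" ends in -e. The stems ending in -e (fuzte → fufuzte, dezve → dedezve, dike → didike) repeat the first consonant+vowel as a prefix.
So veke → veveke.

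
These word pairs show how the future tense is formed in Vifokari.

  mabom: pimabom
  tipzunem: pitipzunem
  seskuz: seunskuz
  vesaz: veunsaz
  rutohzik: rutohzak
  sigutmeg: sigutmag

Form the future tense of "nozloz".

"nozloz" ends in -z. The stems ending in -z (seskuz → seunskuz, vesaz → veunsaz) insert -un- after the first vowel.
So nozloz → nounzloz.

nounzloz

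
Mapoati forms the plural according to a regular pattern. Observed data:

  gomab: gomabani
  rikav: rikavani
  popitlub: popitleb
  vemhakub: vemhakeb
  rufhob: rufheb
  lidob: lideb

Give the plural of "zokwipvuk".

gomab and popitlub both end in -b yet inflect differently (gomabani, popitleb), so the final letter is not what conditions the rule; the last vowel is.
"zokwipvuk" has last vowel 'u'. The stems whose last vowel is 'u' (popitlub → popitleb, vemhakub → vemhakeb) change the last vowel to 'e'.
So zokwipvuk → zokwipvek.

zokwipvek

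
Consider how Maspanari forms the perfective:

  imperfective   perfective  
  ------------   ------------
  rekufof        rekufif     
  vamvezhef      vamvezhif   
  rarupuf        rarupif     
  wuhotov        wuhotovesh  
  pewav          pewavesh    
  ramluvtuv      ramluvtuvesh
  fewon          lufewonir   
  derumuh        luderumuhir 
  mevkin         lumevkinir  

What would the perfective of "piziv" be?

rekufof and wuhotov both have last vowel 'o' yet inflect differently (rekufif, wuhotovesh), so the last vowel is not what conditions the rule; the final letter is.
"piziv" ends in -v. The stems ending in -v (wuhotov → wuhotovesh, pewav → pewavesh, ramluvtuv → ramluvtuvesh) add -esh.
The other patterns: stems ending in -f change the last vowel to 'i'; stems ending in -h or -n add lu- … -ir around the stem.
So piziv → pizivesh.

pizivesh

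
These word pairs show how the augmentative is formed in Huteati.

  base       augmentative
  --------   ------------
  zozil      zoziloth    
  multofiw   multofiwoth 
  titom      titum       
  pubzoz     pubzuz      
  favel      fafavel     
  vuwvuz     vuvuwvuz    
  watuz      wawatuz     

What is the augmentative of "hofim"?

zozil and favel both end in -l yet inflect differently (zoziloth, fafavel), so the final letter is not what conditions the rule; the last vowel is.
"hofim" has last vowel 'i'. The stems whose last vowel is 'i' (zozil → zoziloth, multofiw → multofiwoth) add -oth.
The other patterns: stems whose last vowel is 'o' change the last vowel to 'u'; stems whose last vowel is 'e' or 'u' repeat the first consonant+vowel as a prefix.
So hofim → hofimoth.

hofimoth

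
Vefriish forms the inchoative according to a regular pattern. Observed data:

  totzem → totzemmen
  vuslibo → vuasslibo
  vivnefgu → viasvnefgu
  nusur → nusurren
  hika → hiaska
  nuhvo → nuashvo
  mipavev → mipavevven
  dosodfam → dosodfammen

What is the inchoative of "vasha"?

vaassha

hika and dosodfam both have last vowel 'a' yet inflect differently (hiaska, dosodfammen), so the last vowel is not what conditions the rule; whether the stem ends in a vowel or a consonant is.
"vasha" ends in a vowel. The stems ending in a vowel (hika → hiaska, vivnefgu → viasvnefgu, vuslibo → vuasslibo) insert -as- after the first vowel.
The other pattern: stems ending in a consonant double the final consonant and add -en.
So vasha → vaassha.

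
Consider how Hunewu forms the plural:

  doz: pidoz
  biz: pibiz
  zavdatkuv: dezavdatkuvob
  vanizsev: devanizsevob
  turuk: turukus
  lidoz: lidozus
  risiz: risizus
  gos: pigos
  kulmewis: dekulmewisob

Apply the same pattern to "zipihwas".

dezipihwasob

biz and risiz both end in -z yet inflect differently (pibiz, risizus), so the final letter is not what conditions the rule; the number of vowels is.
"zipihwas" has 3 vowels. The stems with 3 vowels (kulmewis → dekulmewisob, zavdatkuv → dezavdatkuvob, vanizsev → devanizsevob) add de- … -ob around the stem.
The other patterns: stems with 1 vowel add the prefix pi-; stems with 2 vowels add -us.
So zipihwas → dezipihwasob.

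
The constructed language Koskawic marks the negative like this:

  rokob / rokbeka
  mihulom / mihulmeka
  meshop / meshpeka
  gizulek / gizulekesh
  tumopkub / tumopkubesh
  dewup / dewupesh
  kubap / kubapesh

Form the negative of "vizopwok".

rokob and tumopkub both end in -b yet inflect differently (rokbeka, tumopkubesh), so the final letter is not what conditions the rule; the last vowel is.
"vizopwok" has last vowel 'o'. The stems whose last vowel is 'o' (rokob → rokbeka, mihulom → mihulmeka, meshop → meshpeka) delete the last vowel and add -eka.
So vizopwok → vizopwkeka.

vizopwkeka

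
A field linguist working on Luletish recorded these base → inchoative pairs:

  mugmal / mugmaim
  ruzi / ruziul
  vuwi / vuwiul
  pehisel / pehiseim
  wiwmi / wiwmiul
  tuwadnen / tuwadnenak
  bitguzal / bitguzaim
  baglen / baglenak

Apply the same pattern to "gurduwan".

"gurduwan" ends in -n. The stems ending in -n (baglen → baglenak, tuwadnen → tuwadnenak) add -ak.
So gurduwan → gurduwanak.

gurduwanak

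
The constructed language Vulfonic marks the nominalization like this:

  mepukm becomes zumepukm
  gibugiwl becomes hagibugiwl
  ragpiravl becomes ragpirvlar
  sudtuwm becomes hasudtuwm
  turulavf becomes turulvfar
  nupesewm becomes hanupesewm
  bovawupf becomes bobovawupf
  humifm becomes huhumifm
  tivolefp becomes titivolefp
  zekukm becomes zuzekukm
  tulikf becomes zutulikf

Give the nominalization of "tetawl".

zekukm and sudtuwm both end in -m yet inflect differently (zuzekukm, hasudtuwm), so the final letter is not what conditions the rule; the second-to-last letter is.
"tetawl" has second-to-last letter 'w'. The stems whose second-to-last letter is 'w' (sudtuwm → hasudtuwm, gibugiwl → hagibugiwl, nupesewm → hanupesewm) add the prefix ha-.
The other patterns: stems whose second-to-last letter is 'k' add the prefix zu-; stems whose second-to-last letter is 'v' delete the last vowel and add -ar; stems whose second-to-last letter is 'f' or 'p' repeat the first consonant+vowel as a prefix.
So tetawl → hatetawl.

hatetawl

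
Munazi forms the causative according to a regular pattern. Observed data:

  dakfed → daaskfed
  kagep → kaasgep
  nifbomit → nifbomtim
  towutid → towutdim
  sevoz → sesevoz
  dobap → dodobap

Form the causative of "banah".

babanah

dakfed and towutid both end in -d yet inflect differently (daaskfed, towutdim), so the final letter is not what conditions the rule; the last vowel is.
"banah" has last vowel 'a'. The one such stem in the data (dobap → dodobap) repeats the first consonant+vowel as a prefix (as does sevoz), so the same rule applies.
The other patterns: stems whose last vowel is 'e' insert -as- after the first vowel; stems whose last vowel is 'i' delete the last vowel and add -im.
So banah → babanah.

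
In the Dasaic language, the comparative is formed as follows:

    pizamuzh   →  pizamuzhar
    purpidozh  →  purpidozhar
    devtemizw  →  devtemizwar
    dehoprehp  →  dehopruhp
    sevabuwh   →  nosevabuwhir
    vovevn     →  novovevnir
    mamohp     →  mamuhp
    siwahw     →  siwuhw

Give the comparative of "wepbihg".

"wepbihg" has second-to-last letter 'h'. The stems whose second-to-last letter is 'h' (dehoprehp → dehopruhp, siwahw → siwuhw, mamohp → mamuhp) change the last vowel to 'u'.
The other patterns: stems whose second-to-last letter is 'z' add -ar; stems whose second-to-last letter is 'v' or 'w' add no- … -ir around the stem.
So wepbihg → wepbuhg.

wepbuhg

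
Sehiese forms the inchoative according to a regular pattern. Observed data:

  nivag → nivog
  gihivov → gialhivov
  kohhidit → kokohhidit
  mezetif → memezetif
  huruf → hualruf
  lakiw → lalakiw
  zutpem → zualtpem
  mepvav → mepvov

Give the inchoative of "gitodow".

"gitodow" has last vowel 'o'. The one such stem in the data (gihivov → gialhivov) inserts -al- after the first vowel (as do zutpem, huruf), so the same rule applies.
The other patterns: stems whose last vowel is 'a' change the last vowel to 'o'; stems whose last vowel is 'i' repeat the first consonant+vowel as a prefix.
So gitodow → gialtodow.

gialtodow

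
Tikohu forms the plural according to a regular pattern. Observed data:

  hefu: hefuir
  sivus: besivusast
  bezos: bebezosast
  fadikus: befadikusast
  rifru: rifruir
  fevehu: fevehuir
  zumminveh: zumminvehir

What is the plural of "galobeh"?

galobehir

"galobeh" ends in -h. The one such stem in the data (zumminveh → zumminvehir) adds -ir, so the same rule applies.
The other pattern: stems ending in -s add be- … -ast around the stem.
So galobeh → galobehir.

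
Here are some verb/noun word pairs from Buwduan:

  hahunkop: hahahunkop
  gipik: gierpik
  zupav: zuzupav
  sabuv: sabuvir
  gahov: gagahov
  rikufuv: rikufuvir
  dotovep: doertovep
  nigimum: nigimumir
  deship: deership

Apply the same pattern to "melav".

memelav

"melav" has last vowel 'a'. The one such stem in the data (zupav → zuzupav) repeats the first consonant+vowel as a prefix (as do gahov, hahunkop), so the same rule applies.
The other patterns: stems whose last vowel is 'e' or 'i' insert -er- after the first vowel; stems whose last vowel is 'u' add -ir.
So melav → memelav.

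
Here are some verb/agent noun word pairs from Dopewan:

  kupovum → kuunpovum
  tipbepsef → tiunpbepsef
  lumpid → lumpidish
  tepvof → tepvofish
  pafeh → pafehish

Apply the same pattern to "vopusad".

tipbepsef and tepvof both end in -f yet inflect differently (tiunpbepsef, tepvofish), so the final letter is not what conditions the rule; the number of vowels is.
"vopusad" has 3 vowels. The stems with 3 vowels (kupovum → kuunpovum, tipbepsef → tiunpbepsef) insert -un- after the first vowel.
The other pattern: stems with 2 vowels add -ish.
So vopusad → vounpusad.

vounpusad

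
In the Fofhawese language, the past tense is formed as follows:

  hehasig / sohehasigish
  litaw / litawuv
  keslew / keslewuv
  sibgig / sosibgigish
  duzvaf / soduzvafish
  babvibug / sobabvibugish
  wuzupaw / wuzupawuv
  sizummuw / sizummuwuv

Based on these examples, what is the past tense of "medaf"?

somedafish

"medaf" ends in -f. The one such stem in the data (duzvaf → soduzvafish) adds so- … -ish around the stem, so the same rule applies.
The other pattern: stems ending in -w add -uv.
So medaf → somedafish.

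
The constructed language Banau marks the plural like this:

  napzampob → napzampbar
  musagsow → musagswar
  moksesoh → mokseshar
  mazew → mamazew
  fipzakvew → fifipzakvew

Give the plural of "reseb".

musagsow and mazew both end in -w yet inflect differently (musagswar, mamazew), so the final letter is not what conditions the rule; the last vowel is.
"reseb" has last vowel 'e'. The stems whose last vowel is 'e' (mazew → mamazew, fipzakvew → fifipzakvew) repeat the first consonant+vowel as a prefix.
So reseb → rereseb.

rereseb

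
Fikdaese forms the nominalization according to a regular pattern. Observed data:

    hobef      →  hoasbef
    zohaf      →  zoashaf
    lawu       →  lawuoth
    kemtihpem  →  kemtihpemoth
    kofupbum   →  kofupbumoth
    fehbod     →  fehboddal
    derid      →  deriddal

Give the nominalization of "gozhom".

"gozhom" ends in -m. The stems ending in -m (kemtihpem → kemtihpemoth, kofupbum → kofupbumoth) add -oth.
So gozhom → gozhomoth.

gozhomoth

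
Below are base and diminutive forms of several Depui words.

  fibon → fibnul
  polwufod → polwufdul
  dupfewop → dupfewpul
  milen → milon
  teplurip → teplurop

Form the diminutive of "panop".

"panop" has last vowel 'o'. The stems whose last vowel is 'o' (fibon → fibnul, polwufod → polwufdul, dupfewop → dupfewpul) delete the last vowel and add -ul.
So panop → panpul.

panpul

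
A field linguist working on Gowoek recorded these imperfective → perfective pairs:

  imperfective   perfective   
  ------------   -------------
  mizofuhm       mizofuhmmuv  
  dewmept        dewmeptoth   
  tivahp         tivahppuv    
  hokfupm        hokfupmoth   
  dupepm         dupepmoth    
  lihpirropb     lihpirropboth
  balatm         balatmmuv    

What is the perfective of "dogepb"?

dogepboth

"dogepb" has second-to-last letter 'p'. The stems whose second-to-last letter is 'p' (dupepm → dupepmoth, lihpirropb → lihpirropboth, hokfupm → hokfupmoth) add -oth.
So dogepb → dogepboth.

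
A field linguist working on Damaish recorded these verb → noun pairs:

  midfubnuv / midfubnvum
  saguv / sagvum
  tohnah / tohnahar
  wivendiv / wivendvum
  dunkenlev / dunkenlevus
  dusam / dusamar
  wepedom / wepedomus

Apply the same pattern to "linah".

linahar

dusam and wepedom both end in -m yet inflect differently (dusamar, wepedomus), so the final letter is not what conditions the rule; the last vowel is.
"linah" has last vowel 'a'. The stems whose last vowel is 'a' (tohnah → tohnahar, dusam → dusamar) add -ar.
The other patterns: stems whose last vowel is 'i' or 'u' delete the last vowel and add -um; stems whose last vowel is 'e' or 'o' add -us.
So linah → linahar.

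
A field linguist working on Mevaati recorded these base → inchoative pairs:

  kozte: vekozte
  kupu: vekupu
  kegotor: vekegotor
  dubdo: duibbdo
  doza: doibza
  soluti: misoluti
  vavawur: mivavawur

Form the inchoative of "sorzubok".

kegotor and vavawur both end in -r yet inflect differently (vekegotor, mivavawur), so the final letter is not what conditions the rule; the first letter is.
"sorzubok" begins with s-. The one such stem in the data (soluti → misoluti) adds the prefix mi-, so the same rule applies.
So sorzubok → misorzubok.

misorzubok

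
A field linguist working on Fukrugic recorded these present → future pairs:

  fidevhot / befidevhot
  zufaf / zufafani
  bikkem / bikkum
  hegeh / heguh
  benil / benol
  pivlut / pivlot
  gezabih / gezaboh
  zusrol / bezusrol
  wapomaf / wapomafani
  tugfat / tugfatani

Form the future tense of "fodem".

fidevhot and pivlut both end in -t yet inflect differently (befidevhot, pivlot), so the final letter is not what conditions the rule; the last vowel is.
"fodem" has last vowel 'e'. The stems whose last vowel is 'e' (bikkem → bikkum, hegeh → heguh) change the last vowel to 'u'.
The other patterns: stems whose last vowel is 'o' add the prefix be-; stems whose last vowel is 'i' or 'u' change the last vowel to 'o'; stems whose last vowel is 'a' add -ani.
So fodem → fodum.

fodum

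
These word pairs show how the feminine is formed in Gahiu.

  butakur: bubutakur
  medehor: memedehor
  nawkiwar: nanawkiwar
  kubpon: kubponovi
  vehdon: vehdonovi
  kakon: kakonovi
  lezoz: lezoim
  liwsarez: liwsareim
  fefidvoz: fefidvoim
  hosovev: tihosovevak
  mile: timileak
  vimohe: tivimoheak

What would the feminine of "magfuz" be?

medehor and kubpon both have last vowel 'o' yet inflect differently (memedehor, kubponovi), so the last vowel is not what conditions the rule; the final letter is.
"magfuz" ends in -z. The stems ending in -z (lezoz → lezoim, liwsarez → liwsareim, fefidvoz → fefidvoim) drop the final letter and add -im.
The other patterns: stems ending in -r repeat the first consonant+vowel as a prefix; stems ending in -n add -ovi; stems ending in -e or -v add ti- … -ak around the stem.
So magfuz → magfuim.

magfuim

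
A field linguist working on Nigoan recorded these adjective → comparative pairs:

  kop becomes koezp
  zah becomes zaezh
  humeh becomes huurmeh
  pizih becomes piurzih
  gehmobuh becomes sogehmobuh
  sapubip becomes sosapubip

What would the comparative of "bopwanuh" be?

zah and humeh both end in -h yet inflect differently (zaezh, huurmeh), so the final letter is not what conditions the rule; the number of vowels is.
"bopwanuh" has 3 vowels. The stems with 3 vowels (gehmobuh → sogehmobuh, sapubip → sosapubip) add the prefix so-.
The other patterns: stems with 1 vowel insert -ez- after the first vowel; stems with 2 vowels insert -ur- after the first vowel.
So bopwanuh → sobopwanuh.

sobopwanuh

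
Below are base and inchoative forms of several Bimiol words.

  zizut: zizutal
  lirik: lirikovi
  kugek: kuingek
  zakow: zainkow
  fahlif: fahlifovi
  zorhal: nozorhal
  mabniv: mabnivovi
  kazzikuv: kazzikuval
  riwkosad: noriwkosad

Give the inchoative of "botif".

kazzikuv and mabniv both end in -v yet inflect differently (kazzikuval, mabnivovi), so the final letter is not what conditions the rule; the last vowel is.
"botif" has last vowel 'i'. The stems whose last vowel is 'i' (lirik → lirikovi, mabniv → mabnivovi, fahlif → fahlifovi) add -ovi.
So botif → botifovi.

botifovi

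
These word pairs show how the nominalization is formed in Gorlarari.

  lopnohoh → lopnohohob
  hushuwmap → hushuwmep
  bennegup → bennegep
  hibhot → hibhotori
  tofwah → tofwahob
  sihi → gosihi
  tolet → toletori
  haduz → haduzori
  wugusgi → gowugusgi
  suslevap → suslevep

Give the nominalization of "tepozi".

gotepozi

haduz and bennegup both have last vowel 'u' yet inflect differently (haduzori, bennegep), so the last vowel is not what conditions the rule; the final letter is.
"tepozi" ends in -i. The stems ending in -i (wugusgi → gowugusgi, sihi → gosihi) add the prefix go-.
The other patterns: stems ending in -t or -z add -ori; stems ending in -p change the last vowel to 'e'; stems ending in -h add -ob.
So tepozi → gotepozi.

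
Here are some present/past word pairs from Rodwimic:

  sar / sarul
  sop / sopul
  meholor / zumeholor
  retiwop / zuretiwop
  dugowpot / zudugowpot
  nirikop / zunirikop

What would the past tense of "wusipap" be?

sar and meholor both end in -r yet inflect differently (sarul, zumeholor), so the final letter is not what conditions the rule; the number of vowels is.
"wusipap" has 3 vowels. The stems with 3 vowels (meholor → zumeholor, retiwop → zuretiwop, dugowpot → zudugowpot) add the prefix zu-.
The other pattern: stems with 1 vowel add -ul.
So wusipap → zuwusipap.

zuwusipap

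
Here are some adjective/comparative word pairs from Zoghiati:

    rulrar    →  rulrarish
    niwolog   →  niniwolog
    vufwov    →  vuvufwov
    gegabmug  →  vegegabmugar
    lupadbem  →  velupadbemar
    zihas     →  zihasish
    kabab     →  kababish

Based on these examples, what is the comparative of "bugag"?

niwolog and gegabmug both end in -g yet inflect differently (niniwolog, vegegabmugar), so the final letter is not what conditions the rule; the last vowel is.
"bugag" has last vowel 'a'. The stems whose last vowel is 'a' (rulrar → rulrarish, zihas → zihasish, kabab → kababish) add -ish.
So bugag → bugagish.

bugagish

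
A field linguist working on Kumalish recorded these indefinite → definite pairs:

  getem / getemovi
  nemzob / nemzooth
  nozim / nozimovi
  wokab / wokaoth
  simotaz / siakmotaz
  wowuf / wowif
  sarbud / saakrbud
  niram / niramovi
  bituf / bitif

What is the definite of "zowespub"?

niram and wokab both have last vowel 'a' yet inflect differently (niramovi, wokaoth), so the last vowel is not what conditions the rule; the final letter is.
"zowespub" ends in -b. The stems ending in -b (wokab → wokaoth, nemzob → nemzooth) drop the final letter and add -oth.
The other patterns: stems ending in -f change the last vowel to 'i'; stems ending in -m add -ovi; stems ending in -d or -z insert -ak- after the first vowel.
So zowespub → zowespuoth.

zowespuoth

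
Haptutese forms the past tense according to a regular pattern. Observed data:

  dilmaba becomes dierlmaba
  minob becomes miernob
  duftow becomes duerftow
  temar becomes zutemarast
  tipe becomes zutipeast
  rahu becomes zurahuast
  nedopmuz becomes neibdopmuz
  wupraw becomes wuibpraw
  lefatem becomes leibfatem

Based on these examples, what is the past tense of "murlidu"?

duftow and wupraw both end in -w yet inflect differently (duerftow, wuibpraw), so the final letter is not what conditions the rule; the first letter is.
"murlidu" begins with m-. The one such stem in the data (minob → miernob) inserts -er- after the first vowel (as do dilmaba, duftow), so the same rule applies.
The other patterns: stems beginning with r- or t- add zu- … -ast around the stem; stems beginning with l-, n- or w- insert -ib- after the first vowel.
So murlidu → muerrlidu.

muerrlidu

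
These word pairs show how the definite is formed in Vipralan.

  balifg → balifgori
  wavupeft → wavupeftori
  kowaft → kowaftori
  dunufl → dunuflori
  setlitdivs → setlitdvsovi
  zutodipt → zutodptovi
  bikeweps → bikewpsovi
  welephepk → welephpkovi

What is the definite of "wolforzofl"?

wolforzoflori

wavupeft and zutodipt both end in -t yet inflect differently (wavupeftori, zutodptovi), so the final letter is not what conditions the rule; the second-to-last letter is.
"wolforzofl" has second-to-last letter 'f'. The stems whose second-to-last letter is 'f' (balifg → balifgori, wavupeft → wavupeftori, kowaft → kowaftori) add -ori.
The other pattern: stems whose second-to-last letter is 'p' or 'v' delete the last vowel and add -ovi.
So wolforzofl → wolforzoflori.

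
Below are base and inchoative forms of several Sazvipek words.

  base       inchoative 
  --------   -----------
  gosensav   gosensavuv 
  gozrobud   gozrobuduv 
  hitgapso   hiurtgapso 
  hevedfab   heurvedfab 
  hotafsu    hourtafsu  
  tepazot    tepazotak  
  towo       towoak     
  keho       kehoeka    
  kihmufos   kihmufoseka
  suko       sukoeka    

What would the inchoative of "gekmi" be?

hitgapso and towo both end in -o yet inflect differently (hiurtgapso, towoak), so the final letter is not what conditions the rule; the first letter is.
"gekmi" begins with g-. The stems beginning with g- (gosensav → gosensavuv, gozrobud → gozrobuduv) add -uv.
The other patterns: stems beginning with h- insert -ur- after the first vowel; stems beginning with t- add -ak; stems beginning with k- or s- add -eka.
So gekmi → gekmiuv.

gekmiuv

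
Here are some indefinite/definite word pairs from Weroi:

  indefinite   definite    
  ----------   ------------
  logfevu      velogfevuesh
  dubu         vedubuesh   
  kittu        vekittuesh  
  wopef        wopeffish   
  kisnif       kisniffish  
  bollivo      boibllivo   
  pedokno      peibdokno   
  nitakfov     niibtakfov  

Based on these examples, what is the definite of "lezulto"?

leibzulto

kittu and kisnif both begin with k- yet inflect differently (vekittuesh, kisniffish), so the first letter is not what conditions the rule; the final letter is.
"lezulto" ends in -o. The stems ending in -o (bollivo → boibllivo, pedokno → peibdokno) insert -ib- after the first vowel.
The other patterns: stems ending in -u add ve- … -esh around the stem; stems ending in -f double the final consonant and add -ish.
So lezulto → leibzulto.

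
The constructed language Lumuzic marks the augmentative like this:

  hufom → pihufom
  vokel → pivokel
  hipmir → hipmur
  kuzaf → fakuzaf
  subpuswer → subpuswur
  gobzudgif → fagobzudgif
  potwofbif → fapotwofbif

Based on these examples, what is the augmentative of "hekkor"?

hipmir and gobzudgif both have last vowel 'i' yet inflect differently (hipmur, fagobzudgif), so the last vowel is not what conditions the rule; the final letter is.
"hekkor" ends in -r. The stems ending in -r (hipmir → hipmur, subpuswer → subpuswur) change the last vowel to 'u'.
So hekkor → hekkur.

hekkur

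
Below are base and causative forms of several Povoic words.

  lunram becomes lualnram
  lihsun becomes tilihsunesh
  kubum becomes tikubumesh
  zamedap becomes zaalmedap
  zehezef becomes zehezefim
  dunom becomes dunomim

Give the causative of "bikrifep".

bikrifepim

lunram and kubum both end in -m yet inflect differently (lualnram, tikubumesh), so the final letter is not what conditions the rule; the last vowel is.
"bikrifep" has last vowel 'e'. The one such stem in the data (zehezef → zehezefim) adds -im, so the same rule applies.
The other patterns: stems whose last vowel is 'a' insert -al- after the first vowel; stems whose last vowel is 'u' add ti- … -esh around the stem.
So bikrifep → bikrifepim.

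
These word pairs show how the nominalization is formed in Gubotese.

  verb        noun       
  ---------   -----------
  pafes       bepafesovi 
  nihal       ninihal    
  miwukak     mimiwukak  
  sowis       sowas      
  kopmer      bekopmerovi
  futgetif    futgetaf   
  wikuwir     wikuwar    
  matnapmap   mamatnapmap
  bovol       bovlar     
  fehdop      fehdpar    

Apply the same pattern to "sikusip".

sowis and pafes both end in -s yet inflect differently (sowas, bepafesovi), so the final letter is not what conditions the rule; the last vowel is.
"sikusip" has last vowel 'i'. The stems whose last vowel is 'i' (sowis → sowas, futgetif → futgetaf, wikuwir → wikuwar) change the last vowel to 'a'.
So sikusip → sikusap.

sikusap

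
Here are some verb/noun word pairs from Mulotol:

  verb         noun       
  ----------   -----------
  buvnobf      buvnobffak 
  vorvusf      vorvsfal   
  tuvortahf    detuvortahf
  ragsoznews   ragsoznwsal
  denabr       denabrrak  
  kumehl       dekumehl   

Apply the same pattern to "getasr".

getsral

"getasr" has second-to-last letter 's'. The one such stem in the data (vorvusf → vorvsfal) deletes the last vowel and adds -al (as does ragsoznews), so the same rule applies.
So getasr → getsral.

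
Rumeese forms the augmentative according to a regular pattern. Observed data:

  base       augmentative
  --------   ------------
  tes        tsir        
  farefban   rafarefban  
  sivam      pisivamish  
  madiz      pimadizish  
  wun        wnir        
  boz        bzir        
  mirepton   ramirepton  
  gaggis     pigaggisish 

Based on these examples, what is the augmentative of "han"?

hnir

"han" has 1 vowel. The stems with 1 vowel (wun → wnir, tes → tsir, boz → bzir) delete the last vowel and add -ir.
So han → hnir.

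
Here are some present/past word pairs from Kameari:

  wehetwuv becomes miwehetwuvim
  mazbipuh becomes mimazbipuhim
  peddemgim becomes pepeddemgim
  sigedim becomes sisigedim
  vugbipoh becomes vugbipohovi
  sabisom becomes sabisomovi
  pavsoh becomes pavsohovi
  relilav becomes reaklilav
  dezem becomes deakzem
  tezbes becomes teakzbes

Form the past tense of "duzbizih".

mazbipuh and vugbipoh both end in -h yet inflect differently (mimazbipuhim, vugbipohovi), so the final letter is not what conditions the rule; the last vowel is.
"duzbizih" has last vowel 'i'. The stems whose last vowel is 'i' (peddemgim → pepeddemgim, sigedim → sisigedim) repeat the first consonant+vowel as a prefix.
So duzbizih → duduzbizih.

duduzbizih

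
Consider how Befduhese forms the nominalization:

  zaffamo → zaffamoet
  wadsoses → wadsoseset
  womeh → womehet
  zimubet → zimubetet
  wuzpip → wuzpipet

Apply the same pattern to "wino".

Every pair shown (zaffamo → zaffamoet, wadsoses → wadsoseset, womeh → womehet, …) follows the same rule: add -et.
So wino → winoet.

winoet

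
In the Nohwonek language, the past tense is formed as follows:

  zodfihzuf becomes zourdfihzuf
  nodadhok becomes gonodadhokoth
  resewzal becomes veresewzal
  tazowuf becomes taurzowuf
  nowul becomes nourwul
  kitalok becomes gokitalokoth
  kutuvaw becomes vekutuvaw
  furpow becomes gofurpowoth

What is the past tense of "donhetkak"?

vedonhetkak

nowul and resewzal both end in -l yet inflect differently (nourwul, veresewzal), so the final letter is not what conditions the rule; the last vowel is.
"donhetkak" has last vowel 'a'. The stems whose last vowel is 'a' (resewzal → veresewzal, kutuvaw → vekutuvaw) add the prefix ve-.
The other patterns: stems whose last vowel is 'o' add go- … -oth around the stem; stems whose last vowel is 'u' insert -ur- after the first vowel.
So donhetkak → vedonhetkak.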